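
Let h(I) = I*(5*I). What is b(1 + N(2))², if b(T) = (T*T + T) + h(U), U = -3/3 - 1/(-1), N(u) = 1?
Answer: 36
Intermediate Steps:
U = 0 (U = -3*⅓ - 1*(-1) = -1 + 1 = 0)
h(I) = 5*I²
b(T) = T + T² (b(T) = (T*T + T) + 5*0² = (T² + T) + 5*0 = (T + T²) + 0 = T + T²)
b(1 + N(2))² = ((1 + 1)*(1 + (1 + 1)))² = (2*(1 + 2))² = (2*3)² = 6² = 36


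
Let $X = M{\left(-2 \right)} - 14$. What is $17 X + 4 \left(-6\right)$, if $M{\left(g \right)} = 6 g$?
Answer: $-466$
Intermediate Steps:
$X = -26$ ($X = 6 \left(-2\right) - 14 = -12 - 14 = -26$)
$17 X + 4 \left(-6\right) = 17 \left(-26\right) + 4 \left(-6\right) = -442 - 24 = -466$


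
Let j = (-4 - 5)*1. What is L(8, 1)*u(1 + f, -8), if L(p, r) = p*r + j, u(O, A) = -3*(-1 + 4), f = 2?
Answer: 9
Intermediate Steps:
j = -9 (j = -9*1 = -9)
u(O, A) = -9 (u(O, A) = -3*3 = -9)
L(p, r) = -9 + p*r (L(p, r) = p*r - 9 = -9 + p*r)
L(8, 1)*u(1 + f, -8) = (-9 + 8*1)*(-9) = (-9 + 8)*(-9) = -1*(-9) = 9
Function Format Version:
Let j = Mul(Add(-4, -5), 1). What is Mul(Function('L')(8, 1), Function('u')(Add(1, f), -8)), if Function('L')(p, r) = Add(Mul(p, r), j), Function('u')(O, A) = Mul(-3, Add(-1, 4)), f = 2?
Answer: 9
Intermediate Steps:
j = -9 (j = Mul(-9, 1) = -9)
Function('u')(O, A) = -9 (Function('u')(O, A) = Mul(-3, 3) = -9)
Function('L')(p, r) = Add(-9, Mul(p, r)) (Function('L')(p, r) = Add(Mul(p, r), -9) = Add(-9, Mul(p, r)))
Mul(Function('L')(8, 1), Function('u')(Add(1, f), -8)) = Mul(Add(-9, Mul(8, 1)), -9) = Mul(Add(-9, 8), -9) = Mul(-1, -9) = 9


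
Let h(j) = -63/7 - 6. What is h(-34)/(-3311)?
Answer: 15/3311 ≈ 0.0045304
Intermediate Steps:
h(j) = -15 (h(j) = -63/7 - 6 = -7*9/7 - 6 = -9 - 6 = -15)
h(-34)/(-3311) = -15/(-3311) = -15*(-1/3311) = 15/3311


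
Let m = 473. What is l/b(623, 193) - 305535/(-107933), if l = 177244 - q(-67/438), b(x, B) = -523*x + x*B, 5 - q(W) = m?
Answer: 3116710811/1584996105 ≈ 1.9664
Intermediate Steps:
q(W) = -468 (q(W) = 5 - 1*473 = 5 - 473 = -468)
b(x, B) = -523*x + B*x
l = 177712 (l = 177244 - 1*(-468) = 177244 + 468 = 177712)
l/b(623, 193) - 305535/(-107933) = 177712/((623*(-523 + 193))) - 305535/(-107933) = 177712/((623*(-330))) - 305535*(-1/107933) = 177712/(-205590) + 305535/107933 = 177712*(-1/205590) + 305535/107933 = -88856/102795 + 305535/107933 = 3116710811/1584996105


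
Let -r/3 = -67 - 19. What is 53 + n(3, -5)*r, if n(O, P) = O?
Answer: 827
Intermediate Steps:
r = 258 (r = -3*(-67 - 19) = -3*(-86) = 258)
53 + n(3, -5)*r = 53 + 3*258 = 53 + 774 = 827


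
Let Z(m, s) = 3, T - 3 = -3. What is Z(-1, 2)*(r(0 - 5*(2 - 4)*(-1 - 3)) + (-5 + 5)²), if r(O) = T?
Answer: 0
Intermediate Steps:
T = 0 (T = 3 - 3 = 0)
r(O) = 0
Z(-1, 2)*(r(0 - 5*(2 - 4)*(-1 - 3)) + (-5 + 5)²) = 3*(0 + (-5 + 5)²) = 3*(0 + 0²) = 3*(0 + 0) = 3*0 = 0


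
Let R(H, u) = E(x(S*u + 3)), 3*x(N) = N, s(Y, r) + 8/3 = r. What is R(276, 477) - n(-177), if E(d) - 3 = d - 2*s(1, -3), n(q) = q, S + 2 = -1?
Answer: -854/3 ≈ -284.67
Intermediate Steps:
S = -3 (S = -2 - 1 = -3)
s(Y, r) = -8/3 + r
x(N) = N/3
E(d) = 43/3 + d (E(d) = 3 + (d - 2*(-8/3 - 3)) = 3 + (d - 2*(-17/3)) = 3 + (d + 34/3) = 3 + (34/3 + d) = 43/3 + d)
R(H, u) = 46/3 - u (R(H, u) = 43/3 + (-3*u + 3)/3 = 43/3 + (3 - 3*u)/3 = 43/3 + (1 - u) = 46/3 - u)
R(276, 477) - n(-177) = (46/3 - 1*477) - 1*(-177) = (46/3 - 477) + 177 = -1385/3 + 177 = -854/3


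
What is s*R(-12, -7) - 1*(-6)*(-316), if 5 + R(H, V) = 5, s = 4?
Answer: -1896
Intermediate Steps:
R(H, V) = 0 (R(H, V) = -5 + 5 = 0)
s*R(-12, -7) - 1*(-6)*(-316) = 4*0 - 1*(-6)*(-316) = 0 + 6*(-316) = 0 - 1896 = -1896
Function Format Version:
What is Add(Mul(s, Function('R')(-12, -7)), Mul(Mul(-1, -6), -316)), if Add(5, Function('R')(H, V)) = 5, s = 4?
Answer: -1896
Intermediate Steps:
Function('R')(H, V) = 0 (Function('R')(H, V) = Add(-5, 5) = 0)
Add(Mul(s, Function('R')(-12, -7)), Mul(Mul(-1, -6), -316)) = Add(Mul(4, 0), Mul(Mul(-1, -6), -316)) = Add(0, Mul(6, -316)) = Add(0, -1896) = -1896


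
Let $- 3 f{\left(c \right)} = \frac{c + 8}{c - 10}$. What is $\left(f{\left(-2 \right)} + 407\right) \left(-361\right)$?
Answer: $- \frac{881923}{6} \approx -1.4699 \cdot 10^{5}$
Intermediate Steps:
$f{\left(c \right)} = - \frac{8 + c}{3 \left(-10 + c\right)}$ ($f{\left(c \right)} = - \frac{\left(c + 8\right) \frac{1}{c - 10}}{3} = - \frac{\left(8 + c\right) \frac{1}{-10 + c}}{3} = - \frac{\frac{1}{-10 + c} \left(8 + c\right)}{3} = - \frac{8 + c}{3 \left(-10 + c\right)}$)
$\left(f{\left(-2 \right)} + 407\right) \left(-361\right) = \left(\frac{-8 - -2}{3 \left(-10 - 2\right)} + 407\right) \left(-361\right) = \left(\frac{-8 + 2}{3 \left(-12\right)} + 407\right) \left(-361\right) = \left(\frac{1}{3} \left(- \frac{1}{12}\right) \left(-6\right) + 407\right) \left(-361\right) = \left(\frac{1}{6} + 407\right) \left(-361\right) = \frac{2443}{6} \left(-361\right) = - \frac{881923}{6}$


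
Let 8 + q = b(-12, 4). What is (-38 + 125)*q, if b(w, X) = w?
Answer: -1740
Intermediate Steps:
q = -20 (q = -8 - 12 = -20)
(-38 + 125)*q = (-38 + 125)*(-20) = 87*(-20) = -1740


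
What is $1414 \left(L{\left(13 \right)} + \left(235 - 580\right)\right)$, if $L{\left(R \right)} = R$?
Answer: $-469448$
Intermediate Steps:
$1414 \left(L{\left(13 \right)} + \left(235 - 580\right)\right) = 1414 \left(13 + \left(235 - 580\right)\right) = 1414 \left(13 - 345\right) = 1414 \left(-332\right) = -469448$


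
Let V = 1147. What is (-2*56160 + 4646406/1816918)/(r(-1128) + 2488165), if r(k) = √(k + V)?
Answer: -84627295199334235/1874745977996298518 + 34011930559*√19/1874745977996298518 ≈ -0.045141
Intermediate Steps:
r(k) = √(1147 + k) (r(k) = √(k + 1147) = √(1147 + k))
(-2*56160 + 4646406/1816918)/(r(-1128) + 2488165) = (-2*56160 + 4646406/1816918)/(√(1147 - 1128) + 2488165) = (-112320 + 4646406*(1/1816918))/(√19 + 2488165) = (-112320 + 2323203/908459)/(2488165 + √19) = -102035791677/(908459*(2488165 + √19))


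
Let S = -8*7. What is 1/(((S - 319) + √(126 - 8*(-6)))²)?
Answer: (375 - √174)⁻² ≈ 7.6391e-6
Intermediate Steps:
S = -56
1/(((S - 319) + √(126 - 8*(-6)))²) = 1/(((-56 - 319) + √(126 - 8*(-6)))²) = 1/((-375 + √(126 + 48))²) = 1/((-375 + √174)²) = (-375 + √174)⁻²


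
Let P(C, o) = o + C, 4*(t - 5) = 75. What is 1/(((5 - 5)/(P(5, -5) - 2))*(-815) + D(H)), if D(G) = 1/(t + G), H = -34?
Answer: -41/4 ≈ -10.250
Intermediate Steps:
t = 95/4 (t = 5 + (¼)*75 = 5 + 75/4 = 95/4 ≈ 23.750)
P(C, o) = C + o
D(G) = 1/(95/4 + G)
1/(((5 - 5)/(P(5, -5) - 2))*(-815) + D(H)) = 1/(((5 - 5)/((5 - 5) - 2))*(-815) + 4/(95 + 4*(-34))) = 1/((0/(0 - 2))*(-815) + 4/(95 - 136)) = 1/((0/(-2))*(-815) + 4/(-41)) = 1/((0*(-½))*(-815) + 4*(-1/41)) = 1/(0*(-815) - 4/41) = 1/(0 - 4/41) = 1/(-4/41) = -41/4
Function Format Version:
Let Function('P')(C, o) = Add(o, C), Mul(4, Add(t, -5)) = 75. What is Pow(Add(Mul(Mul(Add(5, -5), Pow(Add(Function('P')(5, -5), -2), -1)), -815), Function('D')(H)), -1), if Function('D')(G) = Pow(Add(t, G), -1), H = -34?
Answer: Rational(-41, 4) ≈ -10.250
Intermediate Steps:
t = Rational(95, 4) (t = Add(5, Mul(Rational(1, 4), 75)) = Add(5, Rational(75, 4)) = Rational(95, 4) ≈ 23.750)
Function('P')(C, o) = Add(C, o)
Function('D')(G) = Pow(Add(Rational(95, 4), G), -1)
Pow(Add(Mul(Mul(Add(5, -5), Pow(Add(Function('P')(5, -5), -2), -1)), -815), Function('D')(H)), -1) = Pow(Add(Mul(Mul(Add(5, -5), Pow(Add(Add(5, -5), -2), -1)), -815), Mul(4, Pow(Add(95, Mul(4, -34)), -1))), -1) = Pow(Add(Mul(Mul(0, Pow(Add(0, -2), -1)), -815), Mul(4, Pow(Add(95, -136), -1))), -1) = Pow(Add(Mul(Mul(0, Pow(-2, -1)), -815), Mul(4, Pow(-41, -1))), -1) = Pow(Add(Mul(Mul(0, Rational(-1, 2)), -815), Mul(4, Rational(-1, 41))), -1) = Pow(Add(Mul(0, -815), Rational(-4, 41)), -1) = Pow(Add(0, Rational(-4, 41)), -1) = Pow(Rational(-4, 41), -1) = Rational(-41, 4)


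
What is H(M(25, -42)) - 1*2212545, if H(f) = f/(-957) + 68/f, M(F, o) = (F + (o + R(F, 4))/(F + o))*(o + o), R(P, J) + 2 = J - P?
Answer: -123465778883597/55802670 ≈ -2.2125e+6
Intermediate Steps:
R(P, J) = -2 + J - P (R(P, J) = -2 + (J - P) = -2 + J - P)
M(F, o) = 2*o*(F + (2 + o - F)/(F + o)) (M(F, o) = (F + (o + (-2 + 4 - F))/(F + o))*(o + o) = (F + (o + (2 - F))/(F + o))*(2*o) = (F + (2 + o - F)/(F + o))*(2*o) = 2*o*(F + (2 + o - F)/(F + o)))
H(f) = 68/f - f/957 (H(f) = f*(-1/957) + 68/f = -f/957 + 68/f = 68/f - f/957)
H(M(25, -42)) - 1*2212545 = (68/((2*(-42)*(2 - 42 + 25² - 1*25 + 25*(-42))/(25 - 42))) - 2*(-42)*(2 - 42 + 25² - 1*25 + 25*(-42))/(957*(25 - 42))) - 1*2212545 = (68/((2*(-42)*(2 - 42 + 625 - 25 - 1050)/(-17))) - 2*(-42)*(2 - 42 + 625 - 25 - 1050)/(957*(-17))) - 2212545 = (68/((2*(-42)*(-1/17)*(-490))) - 2*(-42)*(-1)*(-490)/(957*17)) - 2212545 = (68/(-41160/17) - 1/957*(-41160/17)) - 2212545 = (68*(-17/41160) + 13720/5423) - 2212545 = (-289/10290 + 13720/5423) - 2212545 = 139611553/55802670 - 2212545 = -123465778883597/55802670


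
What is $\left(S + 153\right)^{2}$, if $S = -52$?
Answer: $10201$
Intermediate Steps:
$\left(S + 153\right)^{2} = \left(-52 + 153\right)^{2} = 101^{2} = 10201$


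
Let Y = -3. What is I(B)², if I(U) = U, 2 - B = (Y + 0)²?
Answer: 49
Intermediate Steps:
B = -7 (B = 2 - (-3 + 0)² = 2 - 1*(-3)² = 2 - 1*9 = 2 - 9 = -7)
I(B)² = (-7)² = 49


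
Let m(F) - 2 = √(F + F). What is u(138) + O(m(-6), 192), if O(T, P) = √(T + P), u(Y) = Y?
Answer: 138 + √(194 + 2*I*√3) ≈ 151.93 + 0.12435*I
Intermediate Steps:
m(F) = 2 + √2*√F (m(F) = 2 + √(F + F) = 2 + √(2*F) = 2 + √2*√F)
O(T, P) = √(P + T)
u(138) + O(m(-6), 192) = 138 + √(192 + (2 + √2*√(-6))) = 138 + √(192 + (2 + √2*(I*√6))) = 138 + √(192 + (2 + 2*I*√3)) = 138 + √(194 + 2*I*√3)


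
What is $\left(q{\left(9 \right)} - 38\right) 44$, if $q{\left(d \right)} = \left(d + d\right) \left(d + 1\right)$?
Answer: $6248$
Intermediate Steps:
$q{\left(d \right)} = 2 d \left(1 + d\right)$
$\left(q{\left(9 \right)} - 38\right) 44 = \left(2 \cdot 9 \left(1 + 9\right) - 38\right) 44 = \left(2 \cdot 9 \cdot 10 - 38\right) 44 = \left(180 - 38\right) 44 = 142 \cdot 44 = 6248$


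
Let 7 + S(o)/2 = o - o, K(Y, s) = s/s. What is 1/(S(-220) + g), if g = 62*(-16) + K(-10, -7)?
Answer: -1/1005 ≈ -0.00099503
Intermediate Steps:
K(Y, s) = 1
g = -991 (g = 62*(-16) + 1 = -992 + 1 = -991)
S(o) = -14 (S(o) = -14 + 2*(o - o) = -14 + 2*0 = -14 + 0 = -14)
1/(S(-220) + g) = 1/(-14 - 991) = 1/(-1005) = -1/1005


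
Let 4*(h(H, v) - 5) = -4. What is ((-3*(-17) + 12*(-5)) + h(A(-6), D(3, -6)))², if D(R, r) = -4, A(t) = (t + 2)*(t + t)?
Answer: 25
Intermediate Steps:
A(t) = 2*t*(2 + t) (A(t) = (2 + t)*(2*t) = 2*t*(2 + t))
h(H, v) = 4 (h(H, v) = 5 + (¼)*(-4) = 5 - 1 = 4)
((-3*(-17) + 12*(-5)) + h(A(-6), D(3, -6)))² = ((-3*(-17) + 12*(-5)) + 4)² = ((51 - 60) + 4)² = (-9 + 4)² = (-5)² = 25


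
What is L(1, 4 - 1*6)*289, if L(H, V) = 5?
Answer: 1445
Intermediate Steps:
L(1, 4 - 1*6)*289 = 5*289 = 1445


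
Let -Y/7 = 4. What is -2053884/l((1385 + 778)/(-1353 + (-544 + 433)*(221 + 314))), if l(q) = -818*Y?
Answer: -73353/818 ≈ -89.674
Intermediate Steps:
Y = -28 (Y = -7*4 = -28)
l(q) = 22904 (l(q) = -818*(-28) = 22904)
-2053884/l((1385 + 778)/(-1353 + (-544 + 433)*(221 + 314))) = -2053884/22904 = -2053884*1/22904 = -73353/818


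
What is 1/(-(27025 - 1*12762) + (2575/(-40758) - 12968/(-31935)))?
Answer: -144622970/2062707830319 ≈ -7.0113e-5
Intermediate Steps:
1/(-(27025 - 1*12762) + (2575/(-40758) - 12968/(-31935))) = 1/(-(27025 - 12762) + (2575*(-1/40758) - 12968*(-1/31935))) = 1/(-1*14263 + (-2575/40758 + 12968/31935)) = 1/(-14263 + 49590791/144622970) = 1/(-2062707830319/144622970) = -144622970/2062707830319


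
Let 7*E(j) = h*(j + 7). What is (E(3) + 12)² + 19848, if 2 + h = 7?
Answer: 990508/49 ≈ 20214.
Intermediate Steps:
h = 5 (h = -2 + 7 = 5)
E(j) = 5 + 5*j/7 (E(j) = (5*(j + 7))/7 = (5*(7 + j))/7 = (35 + 5*j)/7 = 5 + 5*j/7)
(E(3) + 12)² + 19848 = ((5 + (5/7)*3) + 12)² + 19848 = ((5 + 15/7) + 12)² + 19848 = (50/7 + 12)² + 19848 = (134/7)² + 19848 = 17956/49 + 19848 = 990508/49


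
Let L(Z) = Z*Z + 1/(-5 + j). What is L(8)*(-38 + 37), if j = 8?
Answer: -193/3 ≈ -64.333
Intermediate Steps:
L(Z) = 1/3 + Z**2 (L(Z) = Z*Z + 1/(-5 + 8) = Z**2 + 1/3 = 1/3 + Z**2)
L(8)*(-38 + 37) = (1/3 + 8**2)*(-38 + 37) = (1/3 + 64)*(-1) = (193/3)*(-1) = -193/3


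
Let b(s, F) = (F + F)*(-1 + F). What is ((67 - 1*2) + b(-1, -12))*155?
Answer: 58435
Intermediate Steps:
b(s, F) = 2*F*(-1 + F) (b(s, F) = (2*F)*(-1 + F) = 2*F*(-1 + F))
((67 - 1*2) + b(-1, -12))*155 = ((67 - 1*2) + 2*(-12)*(-1 - 12))*155 = ((67 - 2) + 2*(-12)*(-13))*155 = (65 + 312)*155 = 377*155 = 58435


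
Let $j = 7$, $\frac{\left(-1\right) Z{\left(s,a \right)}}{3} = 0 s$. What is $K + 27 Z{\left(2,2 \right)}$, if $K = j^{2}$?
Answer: $49$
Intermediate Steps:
$Z{\left(s,a \right)} = 0$ ($Z{\left(s,a \right)} = - 3 \cdot 0 s = \left(-3\right) 0 = 0$)
$K = 49$ ($K = 7^{2} = 49$)
$K + 27 Z{\left(2,2 \right)} = 49 + 27 \cdot 0 = 49 + 0 = 49$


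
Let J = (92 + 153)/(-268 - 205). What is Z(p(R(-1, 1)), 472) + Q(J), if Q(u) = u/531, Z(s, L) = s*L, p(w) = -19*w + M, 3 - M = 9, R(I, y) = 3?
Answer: -7468583213/251163 ≈ -29736.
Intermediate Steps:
M = -6 (M = 3 - 1*9 = 3 - 9 = -6)
p(w) = -6 - 19*w (p(w) = -19*w - 6 = -6 - 19*w)
Z(s, L) = L*s
J = -245/473 (J = 245/(-473) = 245*(-1/473) = -245/473 ≈ -0.51797)
Q(u) = u/531 (Q(u) = u*(1/531) = u/531)
Z(p(R(-1, 1)), 472) + Q(J) = 472*(-6 - 19*3) + (1/531)*(-245/473) = 472*(-6 - 57) - 245/251163 = 472*(-63) - 245/251163 = -29736 - 245/251163 = -7468583213/251163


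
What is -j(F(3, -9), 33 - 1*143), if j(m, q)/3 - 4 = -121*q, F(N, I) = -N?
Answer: -39942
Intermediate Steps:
j(m, q) = 12 - 363*q (j(m, q) = 12 + 3*(-121*q) = 12 - 363*q)
-j(F(3, -9), 33 - 1*143) = -(12 - 363*(33 - 1*143)) = -(12 - 363*(33 - 143)) = -(12 - 363*(-110)) = -(12 + 39930) = -1*39942 = -39942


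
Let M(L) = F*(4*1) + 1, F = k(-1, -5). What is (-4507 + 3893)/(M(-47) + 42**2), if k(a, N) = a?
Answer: -614/1761 ≈ -0.34867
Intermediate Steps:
F = -1
M(L) = -3 (M(L) = -4 + 1 = -3)
(-4507 + 3893)/(M(-47) + 42**2) = (-4507 + 3893)/(-3 + 42**2) = -614/(-3 + 1764) = -614/1761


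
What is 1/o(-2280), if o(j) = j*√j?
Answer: I*√570/2599200 ≈ 9.1854e-6*I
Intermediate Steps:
o(j) = j^(3/2)
1/o(-2280) = 1/((-2280)^(3/2)) = 1/(-4560*I*√570) = I*√570/2599200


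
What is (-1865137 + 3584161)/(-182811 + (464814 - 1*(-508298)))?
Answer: 1719024/790301 ≈ 2.1752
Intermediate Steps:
(-1865137 + 3584161)/(-182811 + (464814 - 1*(-508298))) = 1719024/(-182811 + (464814 + 508298)) = 1719024/(-182811 + 973112) = 1719024/790301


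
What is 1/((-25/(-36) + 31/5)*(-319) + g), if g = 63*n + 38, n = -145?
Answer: -180/2033339 ≈ -8.8524e-5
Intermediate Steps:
g = -9097 (g = 63*(-145) + 38 = -9135 + 38 = -9097)
1/((-25/(-36) + 31/5)*(-319) + g) = 1/((-25/(-36) + 31/5)*(-319) - 9097) = 1/((-25*(-1/36) + 31*(1/5))*(-319) - 9097) = 1/((25/36 + 31/5)*(-319) - 9097) = 1/((1241/180)*(-319) - 9097) = 1/(-395879/180 - 9097) = 1/(-2033339/180) = -180/2033339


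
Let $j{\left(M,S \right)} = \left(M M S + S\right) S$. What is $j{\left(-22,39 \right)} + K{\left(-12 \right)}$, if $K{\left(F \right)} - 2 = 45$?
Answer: $737732$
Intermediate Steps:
$K{\left(F \right)} = 47$ ($K{\left(F \right)} = 2 + 45 = 47$)
$j{\left(M,S \right)} = S \left(S + S M^{2}\right)$ ($j{\left(M,S \right)} = \left(M^{2} S + S\right) S = \left(S M^{2} + S\right) S = \left(S + S M^{2}\right) S = S \left(S + S M^{2}\right)$)
$j{\left(-22,39 \right)} + K{\left(-12 \right)} = 39^{2} \left(1 + \left(-22\right)^{2}\right) + 47 = 1521 \left(1 + 484\right) + 47 = 1521 \cdot 485 + 47 = 737685 + 47 = 737732$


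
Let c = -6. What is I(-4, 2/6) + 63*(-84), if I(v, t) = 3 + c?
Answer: -5295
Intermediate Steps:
I(v, t) = -3 (I(v, t) = 3 - 6 = -3)
I(-4, 2/6) + 63*(-84) = -3 + 63*(-84) = -3 - 5292 = -5295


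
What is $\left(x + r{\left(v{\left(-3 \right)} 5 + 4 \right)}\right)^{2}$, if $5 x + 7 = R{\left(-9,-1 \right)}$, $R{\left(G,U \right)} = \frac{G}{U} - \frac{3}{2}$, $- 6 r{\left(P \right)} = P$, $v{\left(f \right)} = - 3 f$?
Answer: $\frac{14641}{225} \approx 65.071$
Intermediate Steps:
$r{\left(P \right)} = - \frac{P}{6}$
$R{\left(G,U \right)} = - \frac{3}{2} + \frac{G}{U}$ ($R{\left(G,U \right)} = \frac{G}{U} - \frac{3}{2} = - \frac{3}{2} + \frac{G}{U}$)
$x = \frac{1}{10}$ ($x = - \frac{7}{5} + \frac{- \frac{3}{2} - \frac{9}{-1}}{5} = - \frac{7}{5} + \frac{- \frac{3}{2} - -9}{5} = - \frac{7}{5} + \frac{- \frac{3}{2} + 9}{5} = - \frac{7}{5} + \frac{1}{5} \cdot \frac{15}{2} = - \frac{7}{5} + \frac{3}{2} = \frac{1}{10} \approx 0.1$)
$\left(x + r{\left(v{\left(-3 \right)} 5 + 4 \right)}\right)^{2} = \left(\frac{1}{10} - \frac{\left(-3\right) \left(-3\right) 5 + 4}{6}\right)^{2} = \left(\frac{1}{10} - \frac{9 \cdot 5 + 4}{6}\right)^{2} = \left(\frac{1}{10} - \frac{45 + 4}{6}\right)^{2} = \left(\frac{1}{10} - \frac{49}{6}\right)^{2} = \left(- \frac{121}{15}\right)^{2} = \frac{14641}{225}$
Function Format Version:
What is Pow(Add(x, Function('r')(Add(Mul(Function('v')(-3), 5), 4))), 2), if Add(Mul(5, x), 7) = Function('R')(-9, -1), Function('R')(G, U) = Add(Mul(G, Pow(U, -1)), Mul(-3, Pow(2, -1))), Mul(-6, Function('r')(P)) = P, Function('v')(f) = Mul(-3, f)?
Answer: Rational(14641, 225) ≈ 65.071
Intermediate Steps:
Function('r')(P) = Mul(Rational(-1, 6), P)
Function('R')(G, U) = Add(Rational(-3, 2), Mul(G, Pow(U, -1))) (Function('R')(G, U) = Add(Mul(G, Pow(U, -1)), Mul(-3, Rational(1, 2))) = Add(Mul(G, Pow(U, -1)), Rational(-3, 2)) = Add(Rational(-3, 2), Mul(G, Pow(U, -1))))
x = Rational(1, 10) (x = Add(Rational(-7, 5), Mul(Rational(1, 5), Add(Rational(-3, 2), Mul(-9, Pow(-1, -1))))) = Add(Rational(-7, 5), Mul(Rational(1, 5), Add(Rational(-3, 2), Mul(-9, -1)))) = Add(Rational(-7, 5), Mul(Rational(1, 5), Add(Rational(-3, 2), 9))) = Add(Rational(-7, 5), Mul(Rational(1, 5), Rational(15, 2))) = Add(Rational(-7, 5), Rational(3, 2)) = Rational(1, 10) ≈ 0.10000)
Pow(Add(x, Function('r')(Add(Mul(Function('v')(-3), 5), 4))), 2) = Pow(Add(Rational(1, 10), Mul(Rational(-1, 6), Add(Mul(Mul(-3, -3), 5), 4))), 2) = Pow(Add(Rational(1, 10), Mul(Rational(-1, 6), Add(Mul(9, 5), 4))), 2) = Pow(Add(Rational(1, 10), Mul(Rational(-1, 6), Add(45, 4))), 2) = Pow(Add(Rational(1, 10), Mul(Rational(-1, 6), 49)), 2) = Pow(Add(Rational(1, 10), Rational(-49, 6)), 2) = Pow(Rational(-121, 15), 2) = Rational(14641, 225)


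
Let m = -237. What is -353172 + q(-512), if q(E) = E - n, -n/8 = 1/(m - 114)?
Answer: -124143092/351 ≈ -3.5368e+5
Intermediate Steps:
n = 8/351 (n = -8/(-237 - 114) = -8/(-351) = -8*(-1/351) = 8/351 ≈ 0.022792)
q(E) = -8/351 + E (q(E) = E - 1*8/351 = E - 8/351 = -8/351 + E)
-353172 + q(-512) = -353172 + (-8/351 - 512) = -353172 - 179720/351 = -124143092/351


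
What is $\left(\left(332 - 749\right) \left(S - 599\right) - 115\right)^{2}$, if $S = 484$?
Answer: $2288665600$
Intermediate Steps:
$\left(\left(332 - 749\right) \left(S - 599\right) - 115\right)^{2} = \left(\left(332 - 749\right) \left(484 - 599\right) - 115\right)^{2} = \left(\left(-417\right) \left(-115\right) - 115\right)^{2} = \left(47955 - 115\right)^{2} = 47840^{2} = 2288665600$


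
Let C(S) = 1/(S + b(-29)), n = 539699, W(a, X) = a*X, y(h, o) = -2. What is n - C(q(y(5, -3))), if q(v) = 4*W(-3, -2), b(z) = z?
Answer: 2698496/5 ≈ 5.3970e+5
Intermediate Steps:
W(a, X) = X*a
q(v) = 24 (q(v) = 4*(-2*(-3)) = 4*6 = 24)
C(S) = 1/(-29 + S) (C(S) = 1/(S - 29) = 1/(-29 + S))
n - C(q(y(5, -3))) = 539699 - 1/(-29 + 24) = 539699 - 1/(-5) = 539699 - 1*(-⅕) = 539699 + ⅕ = 2698496/5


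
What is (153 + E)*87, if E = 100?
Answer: 22011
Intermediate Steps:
(153 + E)*87 = (153 + 100)*87 = 253*87 = 22011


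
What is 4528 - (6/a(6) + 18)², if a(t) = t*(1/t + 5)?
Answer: 4033312/961 ≈ 4197.0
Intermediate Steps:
a(t) = t*(5 + 1/t)
4528 - (6/a(6) + 18)² = 4528 - (6/(1 + 5*6) + 18)² = 4528 - (6/(1 + 30) + 18)² = 4528 - (6/31 + 18)² = 4528 - (564/31)² = 4528 - 1*318096/961 = 4528 - 318096/961 = 4033312/961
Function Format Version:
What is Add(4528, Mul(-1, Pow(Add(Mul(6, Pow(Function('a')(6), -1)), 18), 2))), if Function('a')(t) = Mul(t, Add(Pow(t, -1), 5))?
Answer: Rational(4033312, 961) ≈ 4197.0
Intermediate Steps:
Function('a')(t) = Mul(t, Add(5, Pow(t, -1)))
Add(4528, Mul(-1, Pow(Add(Mul(6, Pow(Function('a')(6), -1)), 18), 2))) = Add(4528, Mul(-1, Pow(Add(Mul(6, Pow(Add(1, Mul(5, 6)), -1)), 18), 2))) = Add(4528, Mul(-1, Pow(Add(Mul(6, Pow(Add(1, 30), -1)), 18), 2))) = Add(4528, Mul(-1, Pow(Add(Mul(6, Pow(31, -1)), 18), 2))) = Add(4528, Mul(-1, Pow(Add(Mul(6, Rational(1, 31)), 18), 2))) = Add(4528, Mul(-1, Pow(Add(Rational(6, 31), 18), 2))) = Add(4528, Mul(-1, Pow(Rational(564, 31), 2))) = Add(4528, Mul(-1, Rational(318096, 961))) = Add(4528, Rational(-318096, 961)) = Rational(4033312, 961)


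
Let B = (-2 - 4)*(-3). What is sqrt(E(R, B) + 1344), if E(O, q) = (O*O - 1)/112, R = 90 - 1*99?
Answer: sqrt(65891)/7 ≈ 36.670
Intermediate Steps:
R = -9 (R = 90 - 99 = -9)
B = 18 (B = -6*(-3) = 18)
E(O, q) = -1/112 + O**2/112 (E(O, q) = (O**2 - 1)*(1/112) = (-1 + O**2)*(1/112) = -1/112 + O**2/112)
sqrt(E(R, B) + 1344) = sqrt((-1/112 + (1/112)*(-9)**2) + 1344) = sqrt((-1/112 + (1/112)*81) + 1344) = sqrt((-1/112 + 81/112) + 1344) = sqrt(5/7 + 1344) = sqrt(9413/7) = sqrt(65891)/7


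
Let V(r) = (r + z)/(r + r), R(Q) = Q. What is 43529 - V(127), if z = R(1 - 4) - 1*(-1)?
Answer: 11056241/254 ≈ 43529.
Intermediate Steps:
z = -2 (z = (1 - 4) - 1*(-1) = -3 + 1 = -2)
V(r) = (-2 + r)/(2*r) (V(r) = (r - 2)/(r + r) = (-2 + r)/((2*r)) = (-2 + r)*(1/(2*r)) = (-2 + r)/(2*r))
43529 - V(127) = 43529 - (-2 + 127)/(2*127) = 43529 - 125/(2*127) = 43529 - 1*125/254 = 43529 - 125/254 = 11056241/254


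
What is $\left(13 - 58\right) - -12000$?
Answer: $11955$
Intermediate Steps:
$\left(13 - 58\right) - -12000 = -45 + 12000 = 11955$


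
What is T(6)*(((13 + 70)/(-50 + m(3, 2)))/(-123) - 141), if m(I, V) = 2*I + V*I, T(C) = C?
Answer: -658951/779 ≈ -845.89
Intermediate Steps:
m(I, V) = 2*I + I*V
T(6)*(((13 + 70)/(-50 + m(3, 2)))/(-123) - 141) = 6*(((13 + 70)/(-50 + 3*(2 + 2)))/(-123) - 141) = 6*((83/(-50 + 3*4))*(-1/123) - 141) = 6*((83/(-50 + 12))*(-1/123) - 141) = 6*((83/(-38))*(-1/123) - 141) = 6*((83*(-1/38))*(-1/123) - 141) = 6*(-83/38*(-1/123) - 141) = 6*(83/4674 - 141) = 6*(-658951/4674) = -658951/779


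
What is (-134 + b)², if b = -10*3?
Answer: 26896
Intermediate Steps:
b = -30
(-134 + b)² = (-134 - 30)² = (-164)² = 26896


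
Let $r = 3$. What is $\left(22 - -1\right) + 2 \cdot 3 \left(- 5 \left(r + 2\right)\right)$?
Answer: $-127$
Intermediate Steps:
$\left(22 - -1\right) + 2 \cdot 3 \left(- 5 \left(r + 2\right)\right) = \left(22 - -1\right) + 2 \cdot 3 \left(- 5 \left(3 + 2\right)\right) = \left(22 + 1\right) + 6 \left(\left(-5\right) 5\right) = 23 + 6 \left(-25\right) = 23 - 150 = -127$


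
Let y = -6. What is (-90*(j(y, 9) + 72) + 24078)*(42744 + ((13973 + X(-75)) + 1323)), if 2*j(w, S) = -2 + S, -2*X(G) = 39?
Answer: 2005536603/2 ≈ 1.0028e+9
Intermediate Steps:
X(G) = -39/2 (X(G) = -½*39 = -39/2)
j(w, S) = -1 + S/2 (j(w, S) = (-2 + S)/2 = -1 + S/2)
(-90*(j(y, 9) + 72) + 24078)*(42744 + ((13973 + X(-75)) + 1323)) = (-90*((-1 + (½)*9) + 72) + 24078)*(42744 + ((13973 - 39/2) + 1323)) = (-90*((-1 + 9/2) + 72) + 24078)*(42744 + (27907/2 + 1323)) = (-90*(7/2 + 72) + 24078)*(42744 + 30553/2) = (-90*151/2 + 24078)*(116041/2) = (-6795 + 24078)*(116041/2) = 17283*(116041/2) = 2005536603/2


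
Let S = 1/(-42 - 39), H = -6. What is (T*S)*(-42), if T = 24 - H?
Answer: 140/9 ≈ 15.556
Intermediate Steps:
T = 30 (T = 24 - 1*(-6) = 24 + 6 = 30)
S = -1/81 (S = 1/(-81) = -1/81 ≈ -0.012346)
(T*S)*(-42) = (30*(-1/81))*(-42) = -10/27*(-42) = 140/9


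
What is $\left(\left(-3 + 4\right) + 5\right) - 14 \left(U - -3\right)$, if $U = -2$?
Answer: $-8$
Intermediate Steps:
$\left(\left(-3 + 4\right) + 5\right) - 14 \left(U - -3\right) = \left(\left(-3 + 4\right) + 5\right) - 14 \left(-2 - -3\right) = \left(1 + 5\right) - 14 \left(-2 + 3\right) = 6 - 14 = -8$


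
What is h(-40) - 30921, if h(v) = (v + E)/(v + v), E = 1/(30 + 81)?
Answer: -274574041/8880 ≈ -30921.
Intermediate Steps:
E = 1/111 ≈ 0.0090090
h(v) = (1/111 + v)/(2*v) (h(v) = (v + 1/111)/(v + v) = (1/111 + v)/((2*v)) = (1/111 + v)*(1/(2*v)) = (1/111 + v)/(2*v))
h(-40) - 30921 = (1/222)*(1 + 111*(-40))/(-40) - 30921 = (1/222)*(-1/40)*(1 - 4440) - 30921 = (1/222)*(-1/40)*(-4439) - 30921 = 4439/8880 - 30921 = -274574041/8880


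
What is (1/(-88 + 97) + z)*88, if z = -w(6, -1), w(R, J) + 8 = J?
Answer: 7216/9 ≈ 801.78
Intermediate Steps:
w(R, J) = -8 + J
z = 9 (z = -(-8 - 1) = -1*(-9) = 9)
(1/(-88 + 97) + z)*88 = (1/(-88 + 97) + 9)*88 = (1/9 + 9)*88 = (82/9)*88 = 7216/9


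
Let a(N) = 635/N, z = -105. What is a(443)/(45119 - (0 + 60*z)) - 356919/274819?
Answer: -8129946690958/6259996745323 ≈ -1.2987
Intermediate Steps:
a(443)/(45119 - (0 + 60*z)) - 356919/274819 = (635/443)/(45119 - (0 + 60*(-105))) - 356919/274819 = (635*(1/443))/(45119 - (0 - 6300)) - 356919*1/274819 = 635/(443*(45119 - 1*(-6300))) - 356919/274819 = 635/(443*(45119 + 6300)) - 356919/274819 = (635/443)/51419 - 356919/274819 = (635/443)*(1/51419) - 356919/274819 = 635/22778617 - 356919/274819 = -8129946690958/6259996745323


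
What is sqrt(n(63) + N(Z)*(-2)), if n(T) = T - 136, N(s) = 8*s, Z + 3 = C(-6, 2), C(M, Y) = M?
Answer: sqrt(71) ≈ 8.4261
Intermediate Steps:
Z = -9 (Z = -3 - 6 = -9)
n(T) = -136 + T
sqrt(n(63) + N(Z)*(-2)) = sqrt((-136 + 63) + (8*(-9))*(-2)) = sqrt(-73 - 72*(-2)) = sqrt(-73 + 144) = sqrt(71)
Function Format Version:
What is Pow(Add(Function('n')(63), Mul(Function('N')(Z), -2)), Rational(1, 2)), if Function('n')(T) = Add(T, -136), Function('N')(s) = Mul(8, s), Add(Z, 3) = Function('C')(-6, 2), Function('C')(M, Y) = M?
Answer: Pow(71, Rational(1, 2)) ≈ 8.4261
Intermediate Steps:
Z = -9 (Z = Add(-3, -6) = -9)
Function('n')(T) = Add(-136, T)
Pow(Add(Function('n')(63), Mul(Function('N')(Z), -2)), Rational(1, 2)) = Pow(Add(Add(-136, 63), Mul(Mul(8, -9), -2)), Rational(1, 2)) = Pow(Add(-73, Mul(-72, -2)), Rational(1, 2)) = Pow(Add(-73, 144), Rational(1, 2)) = Pow(71, Rational(1, 2))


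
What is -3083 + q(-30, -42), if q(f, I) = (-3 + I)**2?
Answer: -1058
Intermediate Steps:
-3083 + q(-30, -42) = -3083 + (-3 - 42)**2 = -3083 + (-45)**2 = -3083 + 2025 = -1058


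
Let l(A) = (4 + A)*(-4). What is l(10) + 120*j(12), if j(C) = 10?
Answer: 1144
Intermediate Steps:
l(A) = -16 - 4*A
l(10) + 120*j(12) = (-16 - 4*10) + 120*10 = (-16 - 40) + 1200 = -56 + 1200 = 1144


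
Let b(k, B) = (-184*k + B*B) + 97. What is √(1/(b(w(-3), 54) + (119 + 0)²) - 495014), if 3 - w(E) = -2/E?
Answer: I*√1249145432435882/50234 ≈ 703.57*I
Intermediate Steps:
w(E) = 3 + 2/E (w(E) = 3 - (-2)/E = 3 + 2/E)
b(k, B) = 97 + B² - 184*k (b(k, B) = (-184*k + B²) + 97 = (B² - 184*k) + 97 = 97 + B² - 184*k)
√(1/(b(w(-3), 54) + (119 + 0)²) - 495014) = √(1/((97 + 54² - 184*(3 + 2/(-3))) + (119 + 0)²) - 495014) = √(1/((97 + 2916 - 184*(3 + 2*(-⅓))) + 119²) - 495014) = √(1/((97 + 2916 - 184*(3 - ⅔)) + 14161) - 495014) = √(1/((97 + 2916 - 184*7/3) + 14161) - 495014) = √(1/((97 + 2916 - 1288/3) + 14161) - 495014) = √(1/(7751/3 + 14161) - 495014) = √(1/(50234/3) - 495014) = √(3/50234 - 495014) = √(-24866533273/50234) = I*√1249145432435882/50234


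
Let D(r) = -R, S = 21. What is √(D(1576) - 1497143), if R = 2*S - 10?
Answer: 5*I*√59887 ≈ 1223.6*I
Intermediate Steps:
R = 32 (R = 2*21 - 10 = 42 - 10 = 32)
D(r) = -32 (D(r) = -1*32 = -32)
√(D(1576) - 1497143) = √(-32 - 1497143) = √(-1497175) = 5*I*√59887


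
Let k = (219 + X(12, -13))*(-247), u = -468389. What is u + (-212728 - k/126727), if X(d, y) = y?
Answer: -86315863177/126727 ≈ -6.8112e+5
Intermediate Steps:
k = -50882 (k = (219 - 13)*(-247) = 206*(-247) = -50882)
u + (-212728 - k/126727) = -468389 + (-212728 - (-50882)/126727) = -468389 + (-212728 - 1*(-50882/126727)) = -468389 + (-212728 + 50882/126727) = -468389 - 26958330374/126727 = -86315863177/126727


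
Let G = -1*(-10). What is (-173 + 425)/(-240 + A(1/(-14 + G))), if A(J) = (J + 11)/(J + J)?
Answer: -504/523 ≈ -0.96367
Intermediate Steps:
G = 10
A(J) = (11 + J)/(2*J) (A(J) = (11 + J)/((2*J)) = (11 + J)*(1/(2*J)) = (11 + J)/(2*J))
(-173 + 425)/(-240 + A(1/(-14 + G))) = (-173 + 425)/(-240 + (11 + 1/(-14 + 10))/(2*(1/(-14 + 10)))) = 252/(-240 + (11 + 1/(-4))/(2*(1/(-4)))) = 252/(-240 + (11 - 1/4)/(2*(-1/4))) = 252/(-240 + (1/2)*(-4)*(43/4)) = 252/(-240 - 43/2) = 252/(-523/2) = 252*(-2/523) = -504/523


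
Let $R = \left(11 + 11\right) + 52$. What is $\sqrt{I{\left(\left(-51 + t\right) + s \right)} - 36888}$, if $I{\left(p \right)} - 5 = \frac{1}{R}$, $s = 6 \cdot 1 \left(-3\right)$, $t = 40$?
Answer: $\frac{i \sqrt{201971234}}{74} \approx 192.05 i$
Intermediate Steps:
$s = -18$ ($s = 6 \left(-3\right) = -18$)
$R = 74$ ($R = 22 + 52 = 74$)
$I{\left(p \right)} = \frac{371}{74}$ ($I{\left(p \right)} = 5 + \frac{1}{74} = \frac{371}{74}$)
$\sqrt{I{\left(\left(-51 + t\right) + s \right)} - 36888} = \sqrt{\frac{371}{74} - 36888} = \sqrt{- \frac{2729341}{74}} = \frac{i \sqrt{201971234}}{74}$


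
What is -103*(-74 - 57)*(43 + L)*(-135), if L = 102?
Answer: -264125475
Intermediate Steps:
-103*(-74 - 57)*(43 + L)*(-135) = -103*(-74 - 57)*(43 + 102)*(-135) = -(-13493)*145*(-135) = -103*(-18995)*(-135) = 1956485*(-135) = -264125475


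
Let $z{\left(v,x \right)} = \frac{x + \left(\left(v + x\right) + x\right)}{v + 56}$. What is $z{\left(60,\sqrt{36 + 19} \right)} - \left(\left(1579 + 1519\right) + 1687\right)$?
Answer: $- \frac{138750}{29} + \frac{3 \sqrt{55}}{116} \approx -4784.3$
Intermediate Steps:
$z{\left(v,x \right)} = \frac{v + 3 x}{56 + v}$ ($z{\left(v,x \right)} = \frac{x + \left(v + 2 x\right)}{56 + v} = \frac{v + 3 x}{56 + v}$)
$z{\left(60,\sqrt{36 + 19} \right)} - \left(\left(1579 + 1519\right) + 1687\right) = \frac{60 + 3 \sqrt{36 + 19}}{56 + 60} - \left(\left(1579 + 1519\right) + 1687\right) = \frac{60 + 3 \sqrt{55}}{116} - \left(3098 + 1687\right) = \frac{60 + 3 \sqrt{55}}{116} - 4785 = \left(\frac{15}{29} + \frac{3 \sqrt{55}}{116}\right) - 4785 = - \frac{138750}{29} + \frac{3 \sqrt{55}}{116}$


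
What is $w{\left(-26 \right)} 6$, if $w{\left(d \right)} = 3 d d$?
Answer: $12168$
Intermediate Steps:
$w{\left(d \right)} = 3 d^{2}$
$w{\left(-26 \right)} 6 = 3 \left(-26\right)^{2} \cdot 6 = 3 \cdot 676 \cdot 6 = 2028 \cdot 6 = 12168$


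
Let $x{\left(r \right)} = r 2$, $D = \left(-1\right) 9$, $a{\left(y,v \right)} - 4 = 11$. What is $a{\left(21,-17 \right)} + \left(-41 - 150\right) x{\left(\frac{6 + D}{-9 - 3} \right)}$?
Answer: $- \frac{161}{2} \approx -80.5$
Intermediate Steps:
$a{\left(y,v \right)} = 15$ ($a{\left(y,v \right)} = 4 + 11 = 15$)
$D = -9$
$x{\left(r \right)} = 2 r$
$a{\left(21,-17 \right)} + \left(-41 - 150\right) x{\left(\frac{6 + D}{-9 - 3} \right)} = 15 + \left(-41 - 150\right) 2 \frac{6 - 9}{-9 - 3} = 15 + \left(-41 - 150\right) 2 \left(- \frac{3}{-12}\right) = 15 - 191 \cdot 2 \left(\left(-3\right) \left(- \frac{1}{12}\right)\right) = 15 - 191 \cdot 2 \cdot \frac{1}{4} = 15 - \frac{191}{2} = - \frac{161}{2}$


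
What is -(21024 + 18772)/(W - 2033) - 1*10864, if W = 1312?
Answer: -7793148/721 ≈ -10809.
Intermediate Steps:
-(21024 + 18772)/(W - 2033) - 1*10864 = -(21024 + 18772)/(1312 - 2033) - 1*10864 = -39796/(-721) - 10864 = -39796*(-1)/721 - 10864 = -1*(-39796/721) - 10864 = 39796/721 - 10864 = -7793148/721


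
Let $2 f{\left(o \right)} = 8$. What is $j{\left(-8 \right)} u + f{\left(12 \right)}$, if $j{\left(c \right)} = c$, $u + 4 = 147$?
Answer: $-1140$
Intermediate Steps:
$u = 143$ ($u = -4 + 147 = 143$)
$f{\left(o \right)} = 4$ ($f{\left(o \right)} = \frac{1}{2} \cdot 8 = 4$)
$j{\left(-8 \right)} u + f{\left(12 \right)} = \left(-8\right) 143 + 4 = -1144 + 4 = -1140$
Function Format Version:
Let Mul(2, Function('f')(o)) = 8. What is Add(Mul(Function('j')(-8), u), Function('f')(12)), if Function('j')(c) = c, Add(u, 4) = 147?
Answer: -1140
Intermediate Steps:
u = 143 (u = Add(-4, 147) = 143)
Function('f')(o) = 4 (Function('f')(o) = Mul(Rational(1, 2), 8) = 4)
Add(Mul(Function('j')(-8), u), Function('f')(12)) = Add(Mul(-8, 143), 4) = Add(-1144, 4) = -1140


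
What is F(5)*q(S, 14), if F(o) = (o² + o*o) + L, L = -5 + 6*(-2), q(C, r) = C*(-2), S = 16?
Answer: -1056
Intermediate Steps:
q(C, r) = -2*C
L = -17 (L = -5 - 12 = -17)
F(o) = -17 + 2*o² (F(o) = (o² + o*o) - 17 = (o² + o²) - 17 = 2*o² - 17 = -17 + 2*o²)
F(5)*q(S, 14) = (-17 + 2*5²)*(-2*16) = (-17 + 2*25)*(-32) = (-17 + 50)*(-32) = 33*(-32) = -1056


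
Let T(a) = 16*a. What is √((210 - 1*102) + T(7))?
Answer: 2*√55 ≈ 14.832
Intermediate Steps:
√((210 - 1*102) + T(7)) = √((210 - 1*102) + 16*7) = √((210 - 102) + 112) = √(108 + 112) = √220 = 2*√55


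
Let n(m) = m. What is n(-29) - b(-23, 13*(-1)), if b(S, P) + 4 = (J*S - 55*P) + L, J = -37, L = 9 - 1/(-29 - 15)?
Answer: -70401/44 ≈ -1600.0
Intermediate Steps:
L = 397/44 (L = 9 - 1/(-44) = 9 - 1*(-1/44) = 9 + 1/44 = 397/44 ≈ 9.0227)
b(S, P) = 221/44 - 55*P - 37*S (b(S, P) = -4 + ((-37*S - 55*P) + 397/44) = -4 + ((-55*P - 37*S) + 397/44) = -4 + (397/44 - 55*P - 37*S) = 221/44 - 55*P - 37*S)
n(-29) - b(-23, 13*(-1)) = -29 - (221/44 - 715*(-1) - 37*(-23)) = -29 - (221/44 - 55*(-13) + 851) = -29 - (221/44 + 715 + 851) = -29 - 1*69125/44 = -29 - 69125/44 = -70401/44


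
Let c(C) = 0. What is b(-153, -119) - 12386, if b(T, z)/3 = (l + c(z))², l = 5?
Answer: -12311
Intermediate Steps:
b(T, z) = 75 (b(T, z) = 3*(5 + 0)² = 3*5² = 3*25 = 75)
b(-153, -119) - 12386 = 75 - 12386 = -12311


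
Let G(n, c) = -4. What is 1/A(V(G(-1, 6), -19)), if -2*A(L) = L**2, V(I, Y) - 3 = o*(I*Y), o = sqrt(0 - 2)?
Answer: 2*I/(456*sqrt(2) + 11543*I) ≈ 0.00017273 + 9.6498e-6*I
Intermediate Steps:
o = I*sqrt(2) (o = sqrt(-2) = I*sqrt(2) ≈ 1.4142*I)
V(I, Y) = 3 + I*I*Y*sqrt(2) (V(I, Y) = 3 + (I*sqrt(2))*(I*Y) = 3 + I*I*Y*sqrt(2))
A(L) = -L**2/2
1/A(V(G(-1, 6), -19)) = 1/(-(3 + I*(-4)*(-19)*sqrt(2))**2/2) = 1/(-(3 + 76*I*sqrt(2))**2/2) = -2/(3 + 76*I*sqrt(2))**2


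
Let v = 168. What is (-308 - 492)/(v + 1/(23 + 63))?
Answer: -68800/14449 ≈ -4.7616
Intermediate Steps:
(-308 - 492)/(v + 1/(23 + 63)) = (-308 - 492)/(168 + 1/(23 + 63)) = -800/(168 + 1/86) = -800/14449/86 = -800*86/14449 = -68800/14449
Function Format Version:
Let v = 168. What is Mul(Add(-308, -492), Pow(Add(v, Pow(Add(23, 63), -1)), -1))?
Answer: Rational(-68800, 14449) ≈ -4.7616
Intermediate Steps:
Mul(Add(-308, -492), Pow(Add(v, Pow(Add(23, 63), -1)), -1)) = Mul(Add(-308, -492), Pow(Add(168, Pow(Add(23, 63), -1)), -1)) = Mul(-800, Pow(Add(168, Pow(86, -1)), -1)) = Mul(-800, Pow(Add(168, Rational(1, 86)), -1)) = Mul(-800, Pow(Rational(14449, 86), -1)) = Mul(-800, Rational(86, 14449)) = Rational(-68800, 14449)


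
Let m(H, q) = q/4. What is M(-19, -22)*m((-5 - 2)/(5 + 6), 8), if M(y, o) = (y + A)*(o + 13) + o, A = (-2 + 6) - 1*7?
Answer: 352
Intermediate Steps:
A = -3 (A = 4 - 7 = -3)
m(H, q) = q/4 (m(H, q) = q*(1/4) = q/4)
M(y, o) = o + (-3 + y)*(13 + o) (M(y, o) = (y - 3)*(o + 13) + o = (-3 + y)*(13 + o) + o = o + (-3 + y)*(13 + o))
M(-19, -22)*m((-5 - 2)/(5 + 6), 8) = (-39 - 2*(-22) + 13*(-19) - 22*(-19))*((1/4)*8) = (-39 + 44 - 247 + 418)*2 = 176*2 = 352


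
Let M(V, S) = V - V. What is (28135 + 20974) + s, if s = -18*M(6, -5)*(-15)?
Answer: 49109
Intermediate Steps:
M(V, S) = 0
s = 0 (s = -18*0*(-15) = 0*(-15) = 0)
(28135 + 20974) + s = (28135 + 20974) + 0 = 49109 + 0 = 49109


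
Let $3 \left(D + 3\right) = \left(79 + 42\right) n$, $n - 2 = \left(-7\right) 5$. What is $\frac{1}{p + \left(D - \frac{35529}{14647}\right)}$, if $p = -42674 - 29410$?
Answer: $- \frac{14647}{1075388975} \approx -1.362 \cdot 10^{-5}$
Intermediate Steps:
$n = -33$ ($n = 2 - 35 = -33$)
$D = -1334$ ($D = -3 + \frac{\left(79 + 42\right) \left(-33\right)}{3} = -3 + \frac{121 \left(-33\right)}{3} = -3 + \frac{1}{3} \left(-3993\right) = -3 - 1331 = -1334$)
$p = -72084$ ($p = -42674 - 29410 = -72084$)
$\frac{1}{p + \left(D - \frac{35529}{14647}\right)} = \frac{1}{-72084 - \left(1334 + \frac{35529}{14647}\right)} = \frac{1}{-72084 - \left(1334 + 35529 \cdot \frac{1}{14647}\right)} = \frac{1}{-72084 - \frac{19574627}{14647}} = \frac{1}{- \frac{1075388975}{14647}} = - \frac{14647}{1075388975}$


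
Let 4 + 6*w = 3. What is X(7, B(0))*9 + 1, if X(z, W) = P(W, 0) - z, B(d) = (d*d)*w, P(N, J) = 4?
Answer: -26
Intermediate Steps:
w = -⅙ (w = -⅔ + (⅙)*3 = -⅔ + ½ = -⅙ ≈ -0.16667)
B(d) = -d²/6 (B(d) = (d*d)*(-⅙) = d²*(-⅙) = -d²/6)
X(z, W) = 4 - z
X(7, B(0))*9 + 1 = (4 - 1*7)*9 + 1 = (4 - 7)*9 + 1 = -3*9 + 1 = -27 + 1 = -26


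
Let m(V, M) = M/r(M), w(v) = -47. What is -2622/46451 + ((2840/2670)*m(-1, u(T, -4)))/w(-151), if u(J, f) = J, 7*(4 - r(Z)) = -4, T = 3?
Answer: -110828755/1554436264 ≈ -0.071298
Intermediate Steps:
r(Z) = 32/7 (r(Z) = 4 - 1/7*(-4) = 4 + 4/7 = 32/7)
m(V, M) = 7*M/32 (m(V, M) = M/(32/7) = M*(7/32) = 7*M/32)
-2622/46451 + ((2840/2670)*m(-1, u(T, -4)))/w(-151) = -2622/46451 + ((2840/2670)*((7/32)*3))/(-47) = -2622*1/46451 + ((2840*(1/2670))*(21/32))*(-1/47) = -2622/46451 + ((284/267)*(21/32))*(-1/47) = -2622/46451 + (497/712)*(-1/47) = -2622/46451 - 497/33464 = -110828755/1554436264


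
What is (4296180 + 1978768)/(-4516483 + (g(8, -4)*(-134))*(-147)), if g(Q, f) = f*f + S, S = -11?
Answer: -6274948/4417993 ≈ -1.4203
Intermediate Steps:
g(Q, f) = -11 + f² (g(Q, f) = f*f - 11 = f² - 11 = -11 + f²)
(4296180 + 1978768)/(-4516483 + (g(8, -4)*(-134))*(-147)) = (4296180 + 1978768)/(-4516483 + ((-11 + (-4)²)*(-134))*(-147)) = 6274948/(-4516483 + ((-11 + 16)*(-134))*(-147)) = 6274948/(-4516483 + (5*(-134))*(-147)) = 6274948/(-4516483 - 670*(-147)) = 6274948/(-4516483 + 98490) = 6274948/(-4417993) = 6274948*(-1/4417993) = -6274948/4417993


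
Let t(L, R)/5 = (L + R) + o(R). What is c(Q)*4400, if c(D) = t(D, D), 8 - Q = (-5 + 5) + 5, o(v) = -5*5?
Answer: -418000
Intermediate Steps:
o(v) = -25
t(L, R) = -125 + 5*L + 5*R (t(L, R) = 5*((L + R) - 25) = 5*(-25 + L + R) = -125 + 5*L + 5*R)
Q = 3 (Q = 8 - ((-5 + 5) + 5) = 8 - (0 + 5) = 8 - 1*5 = 8 - 5 = 3)
c(D) = -125 + 10*D (c(D) = -125 + 5*D + 5*D = -125 + 10*D)
c(Q)*4400 = (-125 + 10*3)*4400 = (-125 + 30)*4400 = -95*4400 = -418000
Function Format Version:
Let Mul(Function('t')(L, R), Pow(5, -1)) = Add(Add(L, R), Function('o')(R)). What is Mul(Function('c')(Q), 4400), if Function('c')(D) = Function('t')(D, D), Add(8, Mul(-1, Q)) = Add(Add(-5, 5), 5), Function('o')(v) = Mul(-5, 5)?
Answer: -418000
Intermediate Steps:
Function('o')(v) = -25
Function('t')(L, R) = Add(-125, Mul(5, L), Mul(5, R)) (Function('t')(L, R) = Mul(5, Add(Add(L, R), -25)) = Mul(5, Add(-25, L, R)) = Add(-125, Mul(5, L), Mul(5, R)))
Q = 3 (Q = Add(8, Mul(-1, Add(Add(-5, 5), 5))) = Add(8, Mul(-1, Add(0, 5))) = Add(8, Mul(-1, 5)) = Add(8, -5) = 3)
Function('c')(D) = Add(-125, Mul(10, D)) (Function('c')(D) = Add(-125, Mul(5, D), Mul(5, D)) = Add(-125, Mul(10, D)))
Mul(Function('c')(Q), 4400) = Mul(Add(-125, Mul(10, 3)), 4400) = Mul(Add(-125, 30), 4400) = Mul(-95, 4400) = -418000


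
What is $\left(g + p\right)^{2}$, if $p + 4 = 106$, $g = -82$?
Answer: $400$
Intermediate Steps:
$p = 102$ ($p = -4 + 106 = 102$)
$\left(g + p\right)^{2} = \left(-82 + 102\right)^{2} = 20^{2} = 400$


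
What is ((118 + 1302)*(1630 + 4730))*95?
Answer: 857964000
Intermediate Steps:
((118 + 1302)*(1630 + 4730))*95 = (1420*6360)*95 = 9031200*95 = 857964000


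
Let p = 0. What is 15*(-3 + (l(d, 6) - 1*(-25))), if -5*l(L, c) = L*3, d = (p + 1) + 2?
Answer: 303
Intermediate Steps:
d = 3 (d = (0 + 1) + 2 = 1 + 2 = 3)
l(L, c) = -3*L/5 (l(L, c) = -L*3/5 = -3*L/5)
15*(-3 + (l(d, 6) - 1*(-25))) = 15*(-3 + (-⅗*3 - 1*(-25))) = 15*(-3 + (-9/5 + 25)) = 15*(-3 + 116/5) = 15*(101/5) = 303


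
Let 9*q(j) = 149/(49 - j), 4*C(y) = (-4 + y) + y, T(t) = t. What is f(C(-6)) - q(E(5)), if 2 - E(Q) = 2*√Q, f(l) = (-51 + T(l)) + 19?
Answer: -716239/19701 + 298*√5/19701 ≈ -36.322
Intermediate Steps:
C(y) = -1 + y/2 (C(y) = ((-4 + y) + y)/4 = (-4 + 2*y)/4 = -1 + y/2)
f(l) = -32 + l (f(l) = (-51 + l) + 19 = -32 + l)
E(Q) = 2 - 2*√Q
q(j) = 149/(9*(49 - j)) (q(j) = (149/(49 - j))/9 = 149/(9*(49 - j)))
f(C(-6)) - q(E(5)) = (-32 + (-1 + (½)*(-6))) - (-149)/(-441 + 9*(2 - 2*√5)) = (-32 + (-1 - 3)) - (-149)/(-441 + (18 - 18*√5)) = (-32 - 4) - (-149)/(-423 - 18*√5) = -36 + 149/(-423 - 18*√5)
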